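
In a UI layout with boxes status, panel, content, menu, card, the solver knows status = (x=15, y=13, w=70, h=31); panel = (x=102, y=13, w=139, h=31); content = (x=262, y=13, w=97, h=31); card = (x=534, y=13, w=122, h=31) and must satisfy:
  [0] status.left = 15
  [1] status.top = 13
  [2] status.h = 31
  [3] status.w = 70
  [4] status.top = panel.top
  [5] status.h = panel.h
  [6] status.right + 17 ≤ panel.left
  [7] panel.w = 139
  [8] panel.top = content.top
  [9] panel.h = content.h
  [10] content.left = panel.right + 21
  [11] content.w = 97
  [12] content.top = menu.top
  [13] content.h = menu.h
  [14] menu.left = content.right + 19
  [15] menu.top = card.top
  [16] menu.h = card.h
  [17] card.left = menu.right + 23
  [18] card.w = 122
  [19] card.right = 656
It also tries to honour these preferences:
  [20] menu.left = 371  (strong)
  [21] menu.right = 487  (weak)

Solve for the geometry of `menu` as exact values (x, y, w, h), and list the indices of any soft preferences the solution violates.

1. menu.y = 13  [content.top = menu.top]
2. menu.h = 31  [content.h = menu.h]
3. menu.x = 378  [menu.left = content.right + 19]
4. menu.w = 133  [card.left = menu.right + 23]

menu = (x=378, y=13, w=133, h=31)
violated soft preferences: 20, 21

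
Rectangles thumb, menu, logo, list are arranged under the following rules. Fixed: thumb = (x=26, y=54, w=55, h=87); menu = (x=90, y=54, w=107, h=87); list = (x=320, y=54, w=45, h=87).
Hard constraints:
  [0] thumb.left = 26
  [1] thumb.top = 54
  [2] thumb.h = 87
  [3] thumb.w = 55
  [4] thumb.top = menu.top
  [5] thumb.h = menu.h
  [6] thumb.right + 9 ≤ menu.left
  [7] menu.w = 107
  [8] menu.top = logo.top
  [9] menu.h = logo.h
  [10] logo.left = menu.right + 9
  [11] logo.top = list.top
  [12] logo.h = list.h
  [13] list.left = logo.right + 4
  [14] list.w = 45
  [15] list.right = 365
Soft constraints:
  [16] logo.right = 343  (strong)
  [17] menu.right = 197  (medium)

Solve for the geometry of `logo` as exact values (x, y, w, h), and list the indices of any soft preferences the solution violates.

logo = (x=206, y=54, w=110, h=87)
violated soft preferences: 16

1. logo.y = 54  [menu.top = logo.top]
2. logo.h = 87  [menu.h = logo.h]
3. logo.x = 206  [logo.left = menu.right + 9]
4. logo.w = 110  [list.left = logo.right + 4]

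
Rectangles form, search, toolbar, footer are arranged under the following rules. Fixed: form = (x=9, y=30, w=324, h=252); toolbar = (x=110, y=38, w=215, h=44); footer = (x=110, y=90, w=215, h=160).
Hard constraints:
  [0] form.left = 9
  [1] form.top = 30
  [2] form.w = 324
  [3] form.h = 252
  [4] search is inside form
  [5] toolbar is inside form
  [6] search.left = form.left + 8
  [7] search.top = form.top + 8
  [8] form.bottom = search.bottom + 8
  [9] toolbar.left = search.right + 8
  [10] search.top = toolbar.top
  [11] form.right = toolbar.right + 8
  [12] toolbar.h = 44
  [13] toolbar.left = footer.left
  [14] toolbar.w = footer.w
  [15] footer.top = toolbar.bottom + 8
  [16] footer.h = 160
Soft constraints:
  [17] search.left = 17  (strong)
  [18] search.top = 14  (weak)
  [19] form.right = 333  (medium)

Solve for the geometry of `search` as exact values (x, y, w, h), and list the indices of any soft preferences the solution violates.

1. search.x = 17  [search.left = form.left + 8]
2. search.y = 38  [search.top = form.top + 8]
3. search.h = 236  [form.bottom = search.bottom + 8]
4. search.w = 85  [toolbar.left = search.right + 8]

search = (x=17, y=38, w=85, h=236)
violated soft preferences: 18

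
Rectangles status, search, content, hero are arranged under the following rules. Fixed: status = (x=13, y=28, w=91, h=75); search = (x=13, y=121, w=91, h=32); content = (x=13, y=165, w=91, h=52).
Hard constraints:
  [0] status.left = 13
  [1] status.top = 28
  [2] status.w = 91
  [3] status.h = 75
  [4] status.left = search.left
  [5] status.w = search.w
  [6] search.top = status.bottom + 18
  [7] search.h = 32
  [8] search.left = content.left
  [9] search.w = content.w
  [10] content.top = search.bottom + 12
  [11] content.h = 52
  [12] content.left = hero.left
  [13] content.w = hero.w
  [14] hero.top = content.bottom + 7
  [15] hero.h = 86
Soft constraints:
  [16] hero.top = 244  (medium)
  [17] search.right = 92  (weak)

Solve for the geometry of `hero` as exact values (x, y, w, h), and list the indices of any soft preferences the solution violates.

1. hero.x = 13  [content.left = hero.left]
2. hero.w = 91  [content.w = hero.w]
3. hero.y = 224  [hero.top = content.bottom + 7]
4. hero.h = 86  [hero.h = 86]

hero = (x=13, y=224, w=91, h=86)
violated soft preferences: 16, 17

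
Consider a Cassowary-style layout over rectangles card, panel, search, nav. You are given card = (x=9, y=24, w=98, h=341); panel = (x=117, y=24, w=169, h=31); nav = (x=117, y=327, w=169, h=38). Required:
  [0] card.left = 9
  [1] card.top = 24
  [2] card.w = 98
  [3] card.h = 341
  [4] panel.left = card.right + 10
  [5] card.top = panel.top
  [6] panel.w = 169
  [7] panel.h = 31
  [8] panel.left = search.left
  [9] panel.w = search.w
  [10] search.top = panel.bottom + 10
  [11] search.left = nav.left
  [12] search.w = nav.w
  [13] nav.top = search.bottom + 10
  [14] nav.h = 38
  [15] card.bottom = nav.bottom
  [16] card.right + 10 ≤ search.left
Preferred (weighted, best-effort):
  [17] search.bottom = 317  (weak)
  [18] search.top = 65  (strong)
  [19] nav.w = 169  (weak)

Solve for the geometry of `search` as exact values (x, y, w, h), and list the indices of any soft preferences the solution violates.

search = (x=117, y=65, w=169, h=252)
violated soft preferences: none

1. search.x = 117  [panel.left = search.left]
2. search.w = 169  [panel.w = search.w]
3. search.y = 65  [search.top = panel.bottom + 10]
4. search.h = 252  [nav.top = search.bottom + 10]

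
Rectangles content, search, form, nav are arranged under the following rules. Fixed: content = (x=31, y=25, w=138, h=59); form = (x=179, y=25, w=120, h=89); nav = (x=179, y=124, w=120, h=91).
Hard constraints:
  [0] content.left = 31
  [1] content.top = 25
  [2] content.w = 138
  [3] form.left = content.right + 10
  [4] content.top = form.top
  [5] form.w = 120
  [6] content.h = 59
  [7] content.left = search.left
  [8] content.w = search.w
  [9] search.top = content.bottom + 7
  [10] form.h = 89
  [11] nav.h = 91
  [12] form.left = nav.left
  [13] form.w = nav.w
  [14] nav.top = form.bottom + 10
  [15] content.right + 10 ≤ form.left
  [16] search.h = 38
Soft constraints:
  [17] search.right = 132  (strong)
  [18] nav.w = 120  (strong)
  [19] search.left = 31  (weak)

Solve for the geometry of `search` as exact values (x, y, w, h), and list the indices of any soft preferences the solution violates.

search = (x=31, y=91, w=138, h=38)
violated soft preferences: 17

1. search.x = 31  [content.left = search.left]
2. search.w = 138  [content.w = search.w]
3. search.y = 91  [search.top = content.bottom + 7]
4. search.h = 38  [search.h = 38]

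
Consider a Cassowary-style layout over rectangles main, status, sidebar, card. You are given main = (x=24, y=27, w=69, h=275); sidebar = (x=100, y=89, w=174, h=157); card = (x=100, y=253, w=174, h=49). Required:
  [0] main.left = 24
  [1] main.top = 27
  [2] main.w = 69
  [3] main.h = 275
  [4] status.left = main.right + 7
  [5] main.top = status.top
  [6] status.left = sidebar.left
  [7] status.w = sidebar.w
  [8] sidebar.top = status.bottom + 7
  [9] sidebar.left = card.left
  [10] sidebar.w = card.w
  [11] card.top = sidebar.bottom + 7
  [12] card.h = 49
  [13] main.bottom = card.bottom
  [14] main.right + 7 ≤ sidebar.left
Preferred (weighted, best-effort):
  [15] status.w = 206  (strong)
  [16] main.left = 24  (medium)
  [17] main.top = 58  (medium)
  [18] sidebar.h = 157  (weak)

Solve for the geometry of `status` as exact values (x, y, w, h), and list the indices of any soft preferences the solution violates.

1. status.x = 100  [status.left = main.right + 7]
2. status.y = 27  [main.top = status.top]
3. status.w = 174  [status.w = sidebar.w]
4. status.h = 55  [sidebar.top = status.bottom + 7]

status = (x=100, y=27, w=174, h=55)
violated soft preferences: 15, 17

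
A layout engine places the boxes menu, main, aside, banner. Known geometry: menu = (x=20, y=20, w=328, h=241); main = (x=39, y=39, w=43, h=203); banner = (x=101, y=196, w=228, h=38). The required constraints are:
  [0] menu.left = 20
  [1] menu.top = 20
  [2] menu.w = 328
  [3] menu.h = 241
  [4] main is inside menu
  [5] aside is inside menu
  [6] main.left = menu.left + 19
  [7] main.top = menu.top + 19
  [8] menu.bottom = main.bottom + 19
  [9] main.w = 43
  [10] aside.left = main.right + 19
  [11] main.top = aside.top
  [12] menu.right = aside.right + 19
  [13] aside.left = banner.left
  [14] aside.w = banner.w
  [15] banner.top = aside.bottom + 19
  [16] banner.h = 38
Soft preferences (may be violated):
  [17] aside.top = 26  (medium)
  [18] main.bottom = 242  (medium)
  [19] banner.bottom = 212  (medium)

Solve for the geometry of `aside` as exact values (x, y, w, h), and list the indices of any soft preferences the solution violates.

1. aside.x = 101  [aside.left = main.right + 19]
2. aside.y = 39  [main.top = aside.top]
3. aside.w = 228  [menu.right = aside.right + 19]
4. aside.h = 138  [banner.top = aside.bottom + 19]

aside = (x=101, y=39, w=228, h=138)
violated soft preferences: 17, 19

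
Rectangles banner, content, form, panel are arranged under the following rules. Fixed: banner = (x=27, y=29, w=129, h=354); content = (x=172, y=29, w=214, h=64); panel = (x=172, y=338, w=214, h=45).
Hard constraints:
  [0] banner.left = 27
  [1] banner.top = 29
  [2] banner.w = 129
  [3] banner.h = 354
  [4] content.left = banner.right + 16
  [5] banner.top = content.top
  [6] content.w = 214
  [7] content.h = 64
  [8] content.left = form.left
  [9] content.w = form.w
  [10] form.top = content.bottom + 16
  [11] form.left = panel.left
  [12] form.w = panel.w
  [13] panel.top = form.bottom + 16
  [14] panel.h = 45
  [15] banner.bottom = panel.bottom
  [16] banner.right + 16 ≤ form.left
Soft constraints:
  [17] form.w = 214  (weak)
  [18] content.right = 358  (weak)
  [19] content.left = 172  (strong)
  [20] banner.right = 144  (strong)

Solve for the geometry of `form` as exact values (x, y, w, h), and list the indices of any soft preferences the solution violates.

form = (x=172, y=109, w=214, h=213)
violated soft preferences: 18, 20

1. form.x = 172  [content.left = form.left]
2. form.w = 214  [content.w = form.w]
3. form.y = 109  [form.top = content.bottom + 16]
4. form.h = 213  [panel.top = form.bottom + 16]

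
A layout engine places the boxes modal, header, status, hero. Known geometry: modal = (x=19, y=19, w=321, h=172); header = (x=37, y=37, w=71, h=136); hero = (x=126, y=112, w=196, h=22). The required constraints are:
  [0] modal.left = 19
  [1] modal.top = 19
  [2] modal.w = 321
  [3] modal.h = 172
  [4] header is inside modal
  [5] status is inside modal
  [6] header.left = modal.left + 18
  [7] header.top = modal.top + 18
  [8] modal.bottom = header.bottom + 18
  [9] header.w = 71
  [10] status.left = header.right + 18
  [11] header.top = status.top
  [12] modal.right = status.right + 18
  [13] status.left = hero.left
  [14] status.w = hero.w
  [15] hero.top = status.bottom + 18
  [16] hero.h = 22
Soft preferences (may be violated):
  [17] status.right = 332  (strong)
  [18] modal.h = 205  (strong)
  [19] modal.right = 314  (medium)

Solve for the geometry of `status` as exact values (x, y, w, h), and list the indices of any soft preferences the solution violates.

status = (x=126, y=37, w=196, h=57)
violated soft preferences: 17, 18, 19

1. status.x = 126  [status.left = header.right + 18]
2. status.y = 37  [header.top = status.top]
3. status.w = 196  [modal.right = status.right + 18]
4. status.h = 57  [hero.top = status.bottom + 18]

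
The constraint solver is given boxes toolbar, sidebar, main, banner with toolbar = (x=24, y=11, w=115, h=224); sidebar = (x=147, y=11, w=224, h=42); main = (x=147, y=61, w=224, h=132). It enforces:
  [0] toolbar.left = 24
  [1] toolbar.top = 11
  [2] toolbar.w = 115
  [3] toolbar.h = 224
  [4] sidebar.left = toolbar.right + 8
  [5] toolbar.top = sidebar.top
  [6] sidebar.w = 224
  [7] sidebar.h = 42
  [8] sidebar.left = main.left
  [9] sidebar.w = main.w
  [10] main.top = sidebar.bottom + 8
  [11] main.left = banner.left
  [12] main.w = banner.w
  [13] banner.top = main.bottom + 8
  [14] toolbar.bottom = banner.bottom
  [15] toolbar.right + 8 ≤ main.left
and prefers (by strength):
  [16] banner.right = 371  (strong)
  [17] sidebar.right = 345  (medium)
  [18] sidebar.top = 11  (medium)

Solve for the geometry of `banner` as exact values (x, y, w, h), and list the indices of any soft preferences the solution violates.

banner = (x=147, y=201, w=224, h=34)
violated soft preferences: 17

1. banner.x = 147  [main.left = banner.left]
2. banner.w = 224  [main.w = banner.w]
3. banner.y = 201  [banner.top = main.bottom + 8]
4. banner.h = 34  [toolbar.bottom = banner.bottom]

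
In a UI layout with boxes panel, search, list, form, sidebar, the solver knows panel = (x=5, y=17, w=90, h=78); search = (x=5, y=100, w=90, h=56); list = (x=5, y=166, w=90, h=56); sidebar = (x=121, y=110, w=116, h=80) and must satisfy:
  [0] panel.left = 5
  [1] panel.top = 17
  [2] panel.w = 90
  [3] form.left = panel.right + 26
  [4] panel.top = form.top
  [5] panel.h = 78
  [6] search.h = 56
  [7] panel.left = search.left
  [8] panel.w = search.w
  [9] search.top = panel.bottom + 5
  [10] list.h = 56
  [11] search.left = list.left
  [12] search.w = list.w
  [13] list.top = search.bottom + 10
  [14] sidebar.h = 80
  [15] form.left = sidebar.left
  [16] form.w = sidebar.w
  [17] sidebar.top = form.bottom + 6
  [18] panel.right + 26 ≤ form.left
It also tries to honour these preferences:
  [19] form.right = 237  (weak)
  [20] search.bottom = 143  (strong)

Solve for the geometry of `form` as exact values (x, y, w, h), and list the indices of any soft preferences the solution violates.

1. form.x = 121  [form.left = panel.right + 26]
2. form.y = 17  [panel.top = form.top]
3. form.w = 116  [form.w = sidebar.w]
4. form.h = 87  [sidebar.top = form.bottom + 6]

form = (x=121, y=17, w=116, h=87)
violated soft preferences: 20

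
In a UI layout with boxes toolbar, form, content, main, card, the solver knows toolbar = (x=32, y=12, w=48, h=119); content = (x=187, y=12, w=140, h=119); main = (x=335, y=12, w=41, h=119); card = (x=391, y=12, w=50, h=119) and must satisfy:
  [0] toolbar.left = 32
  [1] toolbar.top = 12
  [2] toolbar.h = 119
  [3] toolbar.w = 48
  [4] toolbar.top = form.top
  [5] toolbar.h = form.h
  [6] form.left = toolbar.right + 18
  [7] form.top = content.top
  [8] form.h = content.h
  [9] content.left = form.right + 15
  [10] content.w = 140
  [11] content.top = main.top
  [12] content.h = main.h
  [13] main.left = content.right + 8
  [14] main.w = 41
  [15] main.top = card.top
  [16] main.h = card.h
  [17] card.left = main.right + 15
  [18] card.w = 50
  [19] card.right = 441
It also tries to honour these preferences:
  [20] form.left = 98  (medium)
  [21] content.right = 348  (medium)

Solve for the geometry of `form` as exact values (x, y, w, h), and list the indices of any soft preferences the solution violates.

form = (x=98, y=12, w=74, h=119)
violated soft preferences: 21

1. form.y = 12  [toolbar.top = form.top]
2. form.h = 119  [toolbar.h = form.h]
3. form.x = 98  [form.left = toolbar.right + 18]
4. form.w = 74  [content.left = form.right + 15]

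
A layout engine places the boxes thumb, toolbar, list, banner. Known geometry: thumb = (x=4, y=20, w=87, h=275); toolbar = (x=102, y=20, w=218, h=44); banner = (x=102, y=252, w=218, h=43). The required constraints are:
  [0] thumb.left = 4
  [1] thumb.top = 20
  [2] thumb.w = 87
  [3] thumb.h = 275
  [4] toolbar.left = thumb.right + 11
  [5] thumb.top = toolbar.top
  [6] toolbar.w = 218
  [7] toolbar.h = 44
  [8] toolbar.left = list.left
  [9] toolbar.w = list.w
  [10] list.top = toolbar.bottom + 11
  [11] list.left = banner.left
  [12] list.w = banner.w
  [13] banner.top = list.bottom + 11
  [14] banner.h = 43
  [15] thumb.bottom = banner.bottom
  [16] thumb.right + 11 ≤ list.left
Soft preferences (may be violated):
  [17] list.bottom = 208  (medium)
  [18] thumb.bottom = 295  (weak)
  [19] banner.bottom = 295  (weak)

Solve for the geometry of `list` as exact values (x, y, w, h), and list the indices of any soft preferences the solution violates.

list = (x=102, y=75, w=218, h=166)
violated soft preferences: 17

1. list.x = 102  [toolbar.left = list.left]
2. list.w = 218  [toolbar.w = list.w]
3. list.y = 75  [list.top = toolbar.bottom + 11]
4. list.h = 166  [banner.top = list.bottom + 11]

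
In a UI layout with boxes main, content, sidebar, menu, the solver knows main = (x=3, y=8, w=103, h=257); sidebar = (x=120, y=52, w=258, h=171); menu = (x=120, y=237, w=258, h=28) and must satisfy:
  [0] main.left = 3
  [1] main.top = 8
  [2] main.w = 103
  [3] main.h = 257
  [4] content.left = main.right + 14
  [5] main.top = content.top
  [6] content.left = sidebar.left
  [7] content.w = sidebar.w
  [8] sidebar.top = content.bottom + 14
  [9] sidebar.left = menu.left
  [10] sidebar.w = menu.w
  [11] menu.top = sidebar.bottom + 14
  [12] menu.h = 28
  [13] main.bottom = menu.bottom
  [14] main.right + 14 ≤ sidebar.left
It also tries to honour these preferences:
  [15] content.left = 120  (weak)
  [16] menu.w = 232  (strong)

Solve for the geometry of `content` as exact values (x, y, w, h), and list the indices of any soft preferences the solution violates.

content = (x=120, y=8, w=258, h=30)
violated soft preferences: 16

1. content.x = 120  [content.left = main.right + 14]
2. content.y = 8  [main.top = content.top]
3. content.w = 258  [content.w = sidebar.w]
4. content.h = 30  [sidebar.top = content.bottom + 14]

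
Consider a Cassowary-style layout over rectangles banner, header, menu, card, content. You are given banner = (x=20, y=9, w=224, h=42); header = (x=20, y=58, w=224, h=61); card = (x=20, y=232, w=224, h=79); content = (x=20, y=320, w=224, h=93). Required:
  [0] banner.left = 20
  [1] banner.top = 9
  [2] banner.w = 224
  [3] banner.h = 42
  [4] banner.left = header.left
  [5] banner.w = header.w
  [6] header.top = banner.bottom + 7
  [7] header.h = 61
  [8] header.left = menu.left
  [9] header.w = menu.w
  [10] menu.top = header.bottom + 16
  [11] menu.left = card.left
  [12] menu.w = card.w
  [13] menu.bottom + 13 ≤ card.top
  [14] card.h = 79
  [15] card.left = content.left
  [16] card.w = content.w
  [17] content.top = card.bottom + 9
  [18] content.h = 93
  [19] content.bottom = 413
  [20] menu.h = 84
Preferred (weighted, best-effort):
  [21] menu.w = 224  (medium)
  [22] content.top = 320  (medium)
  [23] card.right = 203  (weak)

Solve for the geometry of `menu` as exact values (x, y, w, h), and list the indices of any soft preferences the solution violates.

menu = (x=20, y=135, w=224, h=84)
violated soft preferences: 23

1. menu.x = 20  [header.left = menu.left]
2. menu.w = 224  [header.w = menu.w]
3. menu.y = 135  [menu.top = header.bottom + 16]
4. menu.h = 84  [menu.h = 84]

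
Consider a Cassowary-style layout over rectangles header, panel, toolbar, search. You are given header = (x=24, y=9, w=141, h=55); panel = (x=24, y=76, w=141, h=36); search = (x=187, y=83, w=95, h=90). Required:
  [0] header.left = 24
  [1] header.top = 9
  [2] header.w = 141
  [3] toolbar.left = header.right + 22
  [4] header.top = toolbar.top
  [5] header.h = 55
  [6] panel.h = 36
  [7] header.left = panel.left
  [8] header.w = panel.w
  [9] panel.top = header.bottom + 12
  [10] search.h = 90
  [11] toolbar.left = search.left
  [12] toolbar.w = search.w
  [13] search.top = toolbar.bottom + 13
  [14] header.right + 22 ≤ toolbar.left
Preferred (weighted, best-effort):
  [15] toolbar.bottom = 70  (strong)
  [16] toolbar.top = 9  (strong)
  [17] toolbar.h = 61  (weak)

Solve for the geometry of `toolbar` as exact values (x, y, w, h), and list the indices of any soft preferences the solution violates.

1. toolbar.x = 187  [toolbar.left = header.right + 22]
2. toolbar.y = 9  [header.top = toolbar.top]
3. toolbar.w = 95  [toolbar.w = search.w]
4. toolbar.h = 61  [search.top = toolbar.bottom + 13]

toolbar = (x=187, y=9, w=95, h=61)
violated soft preferences: none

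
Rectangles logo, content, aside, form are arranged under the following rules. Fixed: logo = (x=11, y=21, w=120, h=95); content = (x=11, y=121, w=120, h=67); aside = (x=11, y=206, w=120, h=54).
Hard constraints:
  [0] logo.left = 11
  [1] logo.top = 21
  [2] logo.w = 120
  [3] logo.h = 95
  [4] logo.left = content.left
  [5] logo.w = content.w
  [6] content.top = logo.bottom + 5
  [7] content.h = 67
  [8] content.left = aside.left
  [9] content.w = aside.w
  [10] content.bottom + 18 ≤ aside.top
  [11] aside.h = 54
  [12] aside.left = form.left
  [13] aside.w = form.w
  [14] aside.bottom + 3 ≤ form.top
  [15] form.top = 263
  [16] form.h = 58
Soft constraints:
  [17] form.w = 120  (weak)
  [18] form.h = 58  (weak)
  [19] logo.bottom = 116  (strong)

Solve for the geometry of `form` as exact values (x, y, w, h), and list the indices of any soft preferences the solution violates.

form = (x=11, y=263, w=120, h=58)
violated soft preferences: none

1. form.x = 11  [aside.left = form.left]
2. form.w = 120  [aside.w = form.w]
3. form.y = 263  [form.top = 263]
4. form.h = 58  [form.h = 58]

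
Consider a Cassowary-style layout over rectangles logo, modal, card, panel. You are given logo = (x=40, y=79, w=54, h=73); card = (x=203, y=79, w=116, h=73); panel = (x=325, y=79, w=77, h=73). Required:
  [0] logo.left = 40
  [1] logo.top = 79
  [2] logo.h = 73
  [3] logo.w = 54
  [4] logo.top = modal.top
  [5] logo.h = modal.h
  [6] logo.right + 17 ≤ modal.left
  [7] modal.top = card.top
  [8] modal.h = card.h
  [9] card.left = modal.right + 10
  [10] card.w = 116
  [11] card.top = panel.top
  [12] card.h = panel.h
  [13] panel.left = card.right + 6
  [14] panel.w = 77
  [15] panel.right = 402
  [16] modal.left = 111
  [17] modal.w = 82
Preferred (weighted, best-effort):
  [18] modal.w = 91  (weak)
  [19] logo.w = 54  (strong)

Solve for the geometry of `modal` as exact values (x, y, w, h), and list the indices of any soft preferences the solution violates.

modal = (x=111, y=79, w=82, h=73)
violated soft preferences: 18

1. modal.y = 79  [logo.top = modal.top]
2. modal.h = 73  [logo.h = modal.h]
3. modal.x = 111  [modal.left = 111]
4. modal.w = 82  [modal.w = 82]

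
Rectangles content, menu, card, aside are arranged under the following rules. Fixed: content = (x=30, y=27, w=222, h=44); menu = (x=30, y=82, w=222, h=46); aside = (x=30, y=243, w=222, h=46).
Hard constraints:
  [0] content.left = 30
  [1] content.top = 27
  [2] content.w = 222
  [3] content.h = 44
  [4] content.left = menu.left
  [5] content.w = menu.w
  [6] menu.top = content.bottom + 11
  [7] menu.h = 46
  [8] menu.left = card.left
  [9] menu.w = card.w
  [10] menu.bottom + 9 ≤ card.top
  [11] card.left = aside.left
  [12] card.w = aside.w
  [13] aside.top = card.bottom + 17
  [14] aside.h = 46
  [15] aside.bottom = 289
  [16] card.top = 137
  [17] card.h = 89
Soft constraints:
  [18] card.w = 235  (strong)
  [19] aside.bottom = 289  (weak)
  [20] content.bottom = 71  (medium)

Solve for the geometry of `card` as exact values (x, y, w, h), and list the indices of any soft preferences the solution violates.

1. card.x = 30  [menu.left = card.left]
2. card.w = 222  [menu.w = card.w]
3. card.y = 137  [card.top = 137]
4. card.h = 89  [card.h = 89]

card = (x=30, y=137, w=222, h=89)
violated soft preferences: 18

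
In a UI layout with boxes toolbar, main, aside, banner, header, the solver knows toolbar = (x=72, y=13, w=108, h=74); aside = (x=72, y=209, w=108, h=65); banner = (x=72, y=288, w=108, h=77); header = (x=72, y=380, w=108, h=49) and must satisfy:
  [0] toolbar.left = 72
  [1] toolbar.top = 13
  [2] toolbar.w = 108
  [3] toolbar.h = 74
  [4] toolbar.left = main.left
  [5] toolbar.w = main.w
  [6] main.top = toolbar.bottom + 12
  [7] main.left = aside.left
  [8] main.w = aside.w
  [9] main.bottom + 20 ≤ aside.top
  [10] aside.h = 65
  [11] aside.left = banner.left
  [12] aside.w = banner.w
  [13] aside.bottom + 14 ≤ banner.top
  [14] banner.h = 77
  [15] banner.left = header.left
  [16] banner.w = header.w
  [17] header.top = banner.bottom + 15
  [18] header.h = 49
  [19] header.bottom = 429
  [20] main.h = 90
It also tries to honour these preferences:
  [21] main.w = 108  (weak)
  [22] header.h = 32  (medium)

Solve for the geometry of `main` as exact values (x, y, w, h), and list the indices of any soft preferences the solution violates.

1. main.x = 72  [toolbar.left = main.left]
2. main.w = 108  [toolbar.w = main.w]
3. main.y = 99  [main.top = toolbar.bottom + 12]
4. main.h = 90  [main.h = 90]

main = (x=72, y=99, w=108, h=90)
violated soft preferences: 22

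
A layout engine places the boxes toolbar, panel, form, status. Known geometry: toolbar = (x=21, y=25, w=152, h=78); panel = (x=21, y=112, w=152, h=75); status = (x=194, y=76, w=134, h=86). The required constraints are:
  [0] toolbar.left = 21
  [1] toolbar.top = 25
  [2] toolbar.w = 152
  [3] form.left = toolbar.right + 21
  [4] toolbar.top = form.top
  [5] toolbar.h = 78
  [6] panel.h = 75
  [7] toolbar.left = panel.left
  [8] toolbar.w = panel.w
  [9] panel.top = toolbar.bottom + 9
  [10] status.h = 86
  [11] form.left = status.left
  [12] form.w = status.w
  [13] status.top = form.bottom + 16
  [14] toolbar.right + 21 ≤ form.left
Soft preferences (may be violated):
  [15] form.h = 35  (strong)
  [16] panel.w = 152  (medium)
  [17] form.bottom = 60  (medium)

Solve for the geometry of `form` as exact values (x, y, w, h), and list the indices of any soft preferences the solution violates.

1. form.x = 194  [form.left = toolbar.right + 21]
2. form.y = 25  [toolbar.top = form.top]
3. form.w = 134  [form.w = status.w]
4. form.h = 35  [status.top = form.bottom + 16]

form = (x=194, y=25, w=134, h=35)
violated soft preferences: none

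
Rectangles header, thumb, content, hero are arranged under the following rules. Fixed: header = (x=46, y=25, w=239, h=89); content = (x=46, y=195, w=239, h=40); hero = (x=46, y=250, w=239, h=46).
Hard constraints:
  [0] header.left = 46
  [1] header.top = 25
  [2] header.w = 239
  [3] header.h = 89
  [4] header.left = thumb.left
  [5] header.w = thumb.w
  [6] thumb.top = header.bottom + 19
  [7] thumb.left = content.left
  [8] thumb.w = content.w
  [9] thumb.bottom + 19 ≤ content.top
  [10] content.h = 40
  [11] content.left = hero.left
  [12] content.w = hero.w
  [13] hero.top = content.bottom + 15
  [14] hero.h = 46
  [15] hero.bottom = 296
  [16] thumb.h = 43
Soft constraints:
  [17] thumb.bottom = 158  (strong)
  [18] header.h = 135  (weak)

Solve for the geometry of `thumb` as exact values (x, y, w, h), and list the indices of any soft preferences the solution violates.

thumb = (x=46, y=133, w=239, h=43)
violated soft preferences: 17, 18

1. thumb.x = 46  [header.left = thumb.left]
2. thumb.w = 239  [header.w = thumb.w]
3. thumb.y = 133  [thumb.top = header.bottom + 19]
4. thumb.h = 43  [thumb.h = 43]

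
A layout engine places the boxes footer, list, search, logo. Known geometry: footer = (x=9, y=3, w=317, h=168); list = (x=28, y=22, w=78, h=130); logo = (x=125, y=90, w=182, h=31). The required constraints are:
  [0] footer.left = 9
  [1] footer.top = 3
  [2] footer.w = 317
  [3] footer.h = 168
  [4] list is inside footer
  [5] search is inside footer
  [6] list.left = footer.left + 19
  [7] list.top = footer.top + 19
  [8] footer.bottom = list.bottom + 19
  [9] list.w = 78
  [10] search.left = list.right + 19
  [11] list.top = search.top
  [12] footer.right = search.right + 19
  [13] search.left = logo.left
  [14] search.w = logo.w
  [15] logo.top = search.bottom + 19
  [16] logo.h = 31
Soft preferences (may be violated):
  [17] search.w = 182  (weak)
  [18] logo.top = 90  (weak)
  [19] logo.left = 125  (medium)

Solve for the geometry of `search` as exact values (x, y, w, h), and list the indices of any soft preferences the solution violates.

1. search.x = 125  [search.left = list.right + 19]
2. search.y = 22  [list.top = search.top]
3. search.w = 182  [footer.right = search.right + 19]
4. search.h = 49  [logo.top = search.bottom + 19]

search = (x=125, y=22, w=182, h=49)
violated soft preferences: none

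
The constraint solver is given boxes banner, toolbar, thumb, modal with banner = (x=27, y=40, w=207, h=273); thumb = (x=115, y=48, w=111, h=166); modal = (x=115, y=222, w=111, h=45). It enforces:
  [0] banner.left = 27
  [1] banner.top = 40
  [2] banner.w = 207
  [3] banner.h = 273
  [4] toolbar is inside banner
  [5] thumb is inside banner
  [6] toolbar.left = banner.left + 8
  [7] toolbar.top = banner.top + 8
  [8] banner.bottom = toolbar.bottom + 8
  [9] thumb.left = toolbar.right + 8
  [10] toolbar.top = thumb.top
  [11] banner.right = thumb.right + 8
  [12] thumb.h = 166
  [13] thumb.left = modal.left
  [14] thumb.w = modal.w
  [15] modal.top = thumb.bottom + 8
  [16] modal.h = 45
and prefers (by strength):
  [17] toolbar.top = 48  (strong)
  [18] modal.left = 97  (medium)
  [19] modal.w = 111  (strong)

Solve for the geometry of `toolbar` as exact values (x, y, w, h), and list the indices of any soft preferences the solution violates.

1. toolbar.x = 35  [toolbar.left = banner.left + 8]
2. toolbar.y = 48  [toolbar.top = banner.top + 8]
3. toolbar.h = 257  [banner.bottom = toolbar.bottom + 8]
4. toolbar.w = 72  [thumb.left = toolbar.right + 8]

toolbar = (x=35, y=48, w=72, h=257)
violated soft preferences: 18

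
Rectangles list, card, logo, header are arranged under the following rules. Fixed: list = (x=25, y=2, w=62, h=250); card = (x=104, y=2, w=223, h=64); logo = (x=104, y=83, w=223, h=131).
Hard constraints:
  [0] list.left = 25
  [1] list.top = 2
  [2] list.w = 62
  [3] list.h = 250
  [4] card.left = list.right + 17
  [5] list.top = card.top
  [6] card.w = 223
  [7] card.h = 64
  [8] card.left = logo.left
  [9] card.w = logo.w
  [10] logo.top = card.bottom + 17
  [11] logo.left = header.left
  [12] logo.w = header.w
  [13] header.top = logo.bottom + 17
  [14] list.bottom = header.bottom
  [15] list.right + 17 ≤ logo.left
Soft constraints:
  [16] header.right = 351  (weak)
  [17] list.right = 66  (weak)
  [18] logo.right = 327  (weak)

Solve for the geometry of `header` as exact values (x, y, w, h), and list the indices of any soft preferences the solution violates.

header = (x=104, y=231, w=223, h=21)
violated soft preferences: 16, 17

1. header.x = 104  [logo.left = header.left]
2. header.w = 223  [logo.w = header.w]
3. header.y = 231  [header.top = logo.bottom + 17]
4. header.h = 21  [list.bottom = header.bottom]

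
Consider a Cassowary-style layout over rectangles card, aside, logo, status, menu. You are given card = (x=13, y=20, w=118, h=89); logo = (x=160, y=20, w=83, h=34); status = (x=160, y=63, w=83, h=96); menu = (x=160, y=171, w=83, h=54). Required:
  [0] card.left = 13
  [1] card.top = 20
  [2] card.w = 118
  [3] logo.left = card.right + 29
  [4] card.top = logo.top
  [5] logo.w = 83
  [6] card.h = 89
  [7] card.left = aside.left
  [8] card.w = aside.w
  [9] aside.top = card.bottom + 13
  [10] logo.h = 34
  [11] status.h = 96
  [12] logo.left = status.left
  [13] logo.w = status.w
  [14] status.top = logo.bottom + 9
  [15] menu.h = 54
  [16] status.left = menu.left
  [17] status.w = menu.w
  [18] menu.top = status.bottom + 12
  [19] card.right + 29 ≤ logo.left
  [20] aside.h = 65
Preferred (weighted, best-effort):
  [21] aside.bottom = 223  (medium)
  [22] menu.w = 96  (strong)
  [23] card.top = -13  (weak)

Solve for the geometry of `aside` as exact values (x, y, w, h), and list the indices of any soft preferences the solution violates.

1. aside.x = 13  [card.left = aside.left]
2. aside.w = 118  [card.w = aside.w]
3. aside.y = 122  [aside.top = card.bottom + 13]
4. aside.h = 65  [aside.h = 65]

aside = (x=13, y=122, w=118, h=65)
violated soft preferences: 21, 22, 23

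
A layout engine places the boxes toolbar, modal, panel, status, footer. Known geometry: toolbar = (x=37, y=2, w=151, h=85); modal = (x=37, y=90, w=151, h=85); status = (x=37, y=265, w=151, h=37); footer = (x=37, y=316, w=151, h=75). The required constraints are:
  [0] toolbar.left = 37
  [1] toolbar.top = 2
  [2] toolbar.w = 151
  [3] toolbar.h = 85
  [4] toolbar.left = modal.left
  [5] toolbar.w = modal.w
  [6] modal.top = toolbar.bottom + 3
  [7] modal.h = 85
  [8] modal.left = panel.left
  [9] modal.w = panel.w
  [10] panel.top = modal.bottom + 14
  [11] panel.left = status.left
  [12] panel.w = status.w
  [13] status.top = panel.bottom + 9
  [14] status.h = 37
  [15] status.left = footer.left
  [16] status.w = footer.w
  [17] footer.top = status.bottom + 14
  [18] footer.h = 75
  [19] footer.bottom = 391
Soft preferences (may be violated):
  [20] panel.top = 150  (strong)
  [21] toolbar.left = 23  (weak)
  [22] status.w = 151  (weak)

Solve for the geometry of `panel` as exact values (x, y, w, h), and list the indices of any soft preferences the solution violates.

panel = (x=37, y=189, w=151, h=67)
violated soft preferences: 20, 21

1. panel.x = 37  [modal.left = panel.left]
2. panel.w = 151  [modal.w = panel.w]
3. panel.y = 189  [panel.top = modal.bottom + 14]
4. panel.h = 67  [status.top = panel.bottom + 9]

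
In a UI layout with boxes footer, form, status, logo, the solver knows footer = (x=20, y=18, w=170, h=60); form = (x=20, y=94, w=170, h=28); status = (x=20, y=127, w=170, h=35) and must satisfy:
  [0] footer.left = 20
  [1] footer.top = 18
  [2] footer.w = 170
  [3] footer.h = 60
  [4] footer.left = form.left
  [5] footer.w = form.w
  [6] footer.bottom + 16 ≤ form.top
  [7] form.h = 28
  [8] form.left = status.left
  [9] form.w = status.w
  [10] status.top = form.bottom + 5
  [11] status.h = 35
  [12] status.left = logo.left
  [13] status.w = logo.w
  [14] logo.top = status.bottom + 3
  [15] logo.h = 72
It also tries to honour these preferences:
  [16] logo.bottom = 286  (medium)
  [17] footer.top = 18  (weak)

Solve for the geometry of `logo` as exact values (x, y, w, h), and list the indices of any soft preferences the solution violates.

1. logo.x = 20  [status.left = logo.left]
2. logo.w = 170  [status.w = logo.w]
3. logo.y = 165  [logo.top = status.bottom + 3]
4. logo.h = 72  [logo.h = 72]

logo = (x=20, y=165, w=170, h=72)
violated soft preferences: 16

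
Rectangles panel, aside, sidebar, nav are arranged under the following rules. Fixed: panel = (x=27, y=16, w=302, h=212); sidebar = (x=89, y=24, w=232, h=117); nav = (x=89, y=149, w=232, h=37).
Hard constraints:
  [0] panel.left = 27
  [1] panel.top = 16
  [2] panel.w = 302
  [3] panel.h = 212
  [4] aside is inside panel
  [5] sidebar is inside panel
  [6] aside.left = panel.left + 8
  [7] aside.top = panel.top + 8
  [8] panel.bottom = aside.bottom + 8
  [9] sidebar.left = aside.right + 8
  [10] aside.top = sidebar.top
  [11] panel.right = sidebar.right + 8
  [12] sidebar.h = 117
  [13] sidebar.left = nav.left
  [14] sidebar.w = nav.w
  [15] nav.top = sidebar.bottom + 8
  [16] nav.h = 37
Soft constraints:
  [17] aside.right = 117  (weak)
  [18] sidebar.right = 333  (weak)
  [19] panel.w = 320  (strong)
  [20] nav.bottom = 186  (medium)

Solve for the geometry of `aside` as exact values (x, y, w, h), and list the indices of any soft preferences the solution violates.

aside = (x=35, y=24, w=46, h=196)
violated soft preferences: 17, 18, 19

1. aside.x = 35  [aside.left = panel.left + 8]
2. aside.y = 24  [aside.top = panel.top + 8]
3. aside.h = 196  [panel.bottom = aside.bottom + 8]
4. aside.w = 46  [sidebar.left = aside.right + 8]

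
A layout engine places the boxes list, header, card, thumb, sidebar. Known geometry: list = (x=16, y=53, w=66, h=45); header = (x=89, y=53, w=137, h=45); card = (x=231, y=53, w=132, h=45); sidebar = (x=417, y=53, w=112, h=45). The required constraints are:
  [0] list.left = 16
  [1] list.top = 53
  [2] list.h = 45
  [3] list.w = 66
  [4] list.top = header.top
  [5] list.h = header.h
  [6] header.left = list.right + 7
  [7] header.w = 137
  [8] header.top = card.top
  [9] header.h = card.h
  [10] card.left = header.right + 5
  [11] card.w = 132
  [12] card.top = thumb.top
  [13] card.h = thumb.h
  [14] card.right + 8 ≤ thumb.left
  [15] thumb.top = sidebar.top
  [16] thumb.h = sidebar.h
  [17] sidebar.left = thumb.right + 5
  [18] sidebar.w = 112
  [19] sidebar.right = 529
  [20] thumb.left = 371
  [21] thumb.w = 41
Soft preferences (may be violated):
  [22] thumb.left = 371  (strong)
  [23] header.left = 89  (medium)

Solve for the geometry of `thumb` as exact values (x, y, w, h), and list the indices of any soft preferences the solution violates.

1. thumb.y = 53  [card.top = thumb.top]
2. thumb.h = 45  [card.h = thumb.h]
3. thumb.x = 371  [thumb.left = 371]
4. thumb.w = 41  [thumb.w = 41]

thumb = (x=371, y=53, w=41, h=45)
violated soft preferences: none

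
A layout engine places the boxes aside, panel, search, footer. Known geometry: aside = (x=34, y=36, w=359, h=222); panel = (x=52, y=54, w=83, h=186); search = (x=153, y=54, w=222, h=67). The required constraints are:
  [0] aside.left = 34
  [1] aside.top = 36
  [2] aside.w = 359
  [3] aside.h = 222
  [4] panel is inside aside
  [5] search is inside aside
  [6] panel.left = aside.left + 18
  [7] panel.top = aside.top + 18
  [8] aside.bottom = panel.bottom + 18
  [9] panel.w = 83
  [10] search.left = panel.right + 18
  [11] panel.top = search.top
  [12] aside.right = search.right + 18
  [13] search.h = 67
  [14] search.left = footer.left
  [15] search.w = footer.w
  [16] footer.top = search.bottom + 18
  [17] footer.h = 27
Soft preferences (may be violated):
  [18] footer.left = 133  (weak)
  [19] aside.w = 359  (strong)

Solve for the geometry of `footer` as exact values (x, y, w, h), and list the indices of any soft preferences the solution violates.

footer = (x=153, y=139, w=222, h=27)
violated soft preferences: 18

1. footer.x = 153  [search.left = footer.left]
2. footer.w = 222  [search.w = footer.w]
3. footer.y = 139  [footer.top = search.bottom + 18]
4. footer.h = 27  [footer.h = 27]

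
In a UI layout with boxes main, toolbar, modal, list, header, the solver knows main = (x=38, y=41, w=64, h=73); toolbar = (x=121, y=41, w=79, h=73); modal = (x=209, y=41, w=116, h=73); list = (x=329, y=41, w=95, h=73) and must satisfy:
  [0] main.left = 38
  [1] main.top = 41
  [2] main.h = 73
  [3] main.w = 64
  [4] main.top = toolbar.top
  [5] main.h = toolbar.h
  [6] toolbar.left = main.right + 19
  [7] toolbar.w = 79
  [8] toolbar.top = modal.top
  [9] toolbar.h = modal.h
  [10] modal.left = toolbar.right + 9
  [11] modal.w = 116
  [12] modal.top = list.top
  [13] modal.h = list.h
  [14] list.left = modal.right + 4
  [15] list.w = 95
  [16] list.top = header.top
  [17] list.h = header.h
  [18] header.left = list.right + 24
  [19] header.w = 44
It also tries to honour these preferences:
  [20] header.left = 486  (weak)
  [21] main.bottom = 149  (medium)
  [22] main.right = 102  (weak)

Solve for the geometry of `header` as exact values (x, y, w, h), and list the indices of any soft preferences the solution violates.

1. header.y = 41  [list.top = header.top]
2. header.h = 73  [list.h = header.h]
3. header.x = 448  [header.left = list.right + 24]
4. header.w = 44  [header.w = 44]

header = (x=448, y=41, w=44, h=73)
violated soft preferences: 20, 21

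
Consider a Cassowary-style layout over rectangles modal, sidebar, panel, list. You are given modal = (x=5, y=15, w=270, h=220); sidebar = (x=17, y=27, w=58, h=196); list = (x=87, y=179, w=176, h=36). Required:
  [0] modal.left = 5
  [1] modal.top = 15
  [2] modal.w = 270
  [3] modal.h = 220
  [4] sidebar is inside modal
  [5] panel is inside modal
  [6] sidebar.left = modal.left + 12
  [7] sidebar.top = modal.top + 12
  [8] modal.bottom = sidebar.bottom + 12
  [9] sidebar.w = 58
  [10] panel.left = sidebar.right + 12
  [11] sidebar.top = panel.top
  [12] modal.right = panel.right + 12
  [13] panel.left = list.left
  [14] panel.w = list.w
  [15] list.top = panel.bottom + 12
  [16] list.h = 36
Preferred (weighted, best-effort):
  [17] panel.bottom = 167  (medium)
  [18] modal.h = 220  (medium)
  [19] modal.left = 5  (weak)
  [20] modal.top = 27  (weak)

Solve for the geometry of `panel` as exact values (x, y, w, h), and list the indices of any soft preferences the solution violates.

panel = (x=87, y=27, w=176, h=140)
violated soft preferences: 20

1. panel.x = 87  [panel.left = sidebar.right + 12]
2. panel.y = 27  [sidebar.top = panel.top]
3. panel.w = 176  [modal.right = panel.right + 12]
4. panel.h = 140  [list.top = panel.bottom + 12]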